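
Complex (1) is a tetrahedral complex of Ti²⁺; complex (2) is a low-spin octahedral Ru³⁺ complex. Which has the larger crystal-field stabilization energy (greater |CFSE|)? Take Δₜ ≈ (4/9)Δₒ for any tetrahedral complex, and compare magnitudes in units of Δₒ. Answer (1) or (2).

(1): Ti sits in group 4; removing 2 electrons leaves Ti²⁺ with 4 − 2 = 2 d electrons; Tetrahedral splitting is small, so the complex is high-spin; e^2 t2^0, CFSE = -1.2Δₜ ≈ -0.53Δₒ.
(2): Ru sits in group 8; removing 3 electrons leaves Ru³⁺ with 8 − 3 = 5 d electrons; t₂g⁵ eg⁰, CFSE = -2.0Δₒ.
So (2) has the larger |CFSE|.

(2)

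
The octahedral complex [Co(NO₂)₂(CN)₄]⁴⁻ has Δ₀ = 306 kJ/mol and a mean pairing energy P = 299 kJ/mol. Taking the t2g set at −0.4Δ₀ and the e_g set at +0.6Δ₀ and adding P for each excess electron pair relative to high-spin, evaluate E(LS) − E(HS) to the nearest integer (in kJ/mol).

-7

Ligand charges: 2×(-1) from NO₂⁻ and 4×(-1) from CN⁻ sum to -6; with overall charge -4, Co is +2.
Co is in group 9, so Co²⁺ is d⁷ (9 − 2 = 7).
In the high-spin limit (t2g^5 e_g^2) the orbital term is -0.8Δ₀ = -245 kJ/mol, with no excess pairing.
Low-spin t2g^6 e_g^1 gives -1.8Δ₀ = -551 kJ/mol, but forming 1 extra pair costs 1P = 299 kJ/mol, so E(LS) = -551 + 299 = -252 kJ/mol.
Thus E(LS) − E(HS) = -7 kJ/mol.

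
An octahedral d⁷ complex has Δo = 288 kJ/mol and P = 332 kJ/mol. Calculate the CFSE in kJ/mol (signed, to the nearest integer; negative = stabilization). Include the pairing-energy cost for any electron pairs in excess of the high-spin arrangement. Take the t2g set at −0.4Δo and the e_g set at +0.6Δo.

-230

Here Δo < P (288 < 332), so the high-spin state is favoured.
That gives t2g^5 e_g^2.
Orbital CFSE = -0.8Δo = -0.8 × 288 = -230 kJ/mol.
High-spin has no excess pairs, so no pairing correction applies.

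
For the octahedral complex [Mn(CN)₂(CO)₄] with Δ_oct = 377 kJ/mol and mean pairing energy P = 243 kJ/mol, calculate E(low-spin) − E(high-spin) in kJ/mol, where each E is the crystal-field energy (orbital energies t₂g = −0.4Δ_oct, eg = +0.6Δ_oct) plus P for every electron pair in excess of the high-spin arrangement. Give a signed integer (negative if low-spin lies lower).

-268

Ligand charges: 2×(-1) from CN⁻ and 4×(+0) from CO sum to -2; with overall charge +0, Mn is +2.
Mn sits in group 7; removing 2 electrons leaves Mn²⁺ with 7 − 2 = 5 d electrons.
In the high-spin limit (t₂g³ eg²) the orbital term is 0.0Δ_oct = 0 kJ/mol, with no excess pairing.
For low-spin the configuration is t₂g⁵ eg⁰: orbital energy -2.0 × 377 = -754 kJ/mol, and 2 additional pairs relative to high-spin add 486 kJ/mol, giving -268 kJ/mol.
E(LS) − E(HS) = -268 − (0) = -268 kJ/mol.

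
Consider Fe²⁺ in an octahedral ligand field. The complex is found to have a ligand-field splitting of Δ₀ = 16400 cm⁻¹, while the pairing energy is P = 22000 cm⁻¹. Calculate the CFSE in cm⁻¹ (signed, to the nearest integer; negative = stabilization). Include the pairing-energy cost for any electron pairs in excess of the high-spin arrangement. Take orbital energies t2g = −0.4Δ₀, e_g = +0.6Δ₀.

Fe sits in group 8; removing 2 electrons leaves Fe²⁺ with 8 − 2 = 6 d electrons.
Since Δ₀ = 16400 cm⁻¹ < P = 22000 cm⁻¹, the complex adopts the high-spin configuration.
Filling d⁶ accordingly: t2g^4 e_g^2.
Orbital CFSE = -0.4Δ₀ = -0.4 × 16400 = -6560 cm⁻¹.
High-spin has no excess pairs, so no pairing correction applies.

-6560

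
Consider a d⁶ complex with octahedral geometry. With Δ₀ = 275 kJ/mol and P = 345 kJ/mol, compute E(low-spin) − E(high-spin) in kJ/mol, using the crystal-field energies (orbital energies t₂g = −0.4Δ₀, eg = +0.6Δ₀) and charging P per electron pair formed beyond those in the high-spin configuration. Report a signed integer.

140

In the high-spin limit (t₂g⁴ eg²) the orbital term is -0.4Δ₀ = -110 kJ/mol, with no excess pairing.
Low-spin t₂g⁶ eg⁰ gives -2.4Δ₀ = -660 kJ/mol, but forming 2 extra pairs costs 2P = 690 kJ/mol, so E(LS) = -660 + 690 = 30 kJ/mol.
E(LS) − E(HS) = 30 − (-110) = 140 kJ/mol.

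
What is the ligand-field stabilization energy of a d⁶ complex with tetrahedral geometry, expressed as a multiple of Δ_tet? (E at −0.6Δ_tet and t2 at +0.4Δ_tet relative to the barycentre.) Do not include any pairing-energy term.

Tetrahedral fields are weak (Δₜ ≈ 4/9 Δₒ), so electrons fill high-spin.
Configuration: e^3 t2^3.
CFSE = 3(-0.6Δ_tet) + 3(0.4Δ_tet) = -1.8Δ_tet + 1.2Δ_tet = -0.6Δ_tet.

-0.6 Δ_tet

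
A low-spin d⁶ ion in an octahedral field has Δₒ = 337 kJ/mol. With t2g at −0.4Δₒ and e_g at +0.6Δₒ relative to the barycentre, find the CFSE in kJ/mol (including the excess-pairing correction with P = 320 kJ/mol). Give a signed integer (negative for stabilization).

-169

Configuration: t2g^6 e_g^0.
The orbital stabilization is -2.4Δₒ = -2.4 × 337 = -809 kJ/mol.
High-spin d⁶ would be t2g^4 e_g^2 with 1 pair; low-spin has 3, so 2 excess pairs cost +2P = +640 kJ/mol.
Combining: -809 + 640 = -169 kJ/mol.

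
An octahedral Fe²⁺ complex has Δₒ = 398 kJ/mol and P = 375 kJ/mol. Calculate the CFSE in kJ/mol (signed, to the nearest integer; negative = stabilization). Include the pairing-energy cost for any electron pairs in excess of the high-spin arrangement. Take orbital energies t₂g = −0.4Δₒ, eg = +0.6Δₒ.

-205

Fe sits in group 8; removing 2 electrons leaves Fe²⁺ with 8 − 2 = 6 d electrons.
Δₒ > P, so pairing is preferred: the ground state is low-spin.
Filling d⁶ accordingly: t₂g⁶ eg⁰.
Orbital CFSE = -2.4Δₒ = -2.4 × 398 = -955 kJ/mol.
Excess pairs vs high-spin: 3 − 1 = 2; pairing cost = +750 kJ/mol.
Net CFSE = -955 + 750 = -205 kJ/mol.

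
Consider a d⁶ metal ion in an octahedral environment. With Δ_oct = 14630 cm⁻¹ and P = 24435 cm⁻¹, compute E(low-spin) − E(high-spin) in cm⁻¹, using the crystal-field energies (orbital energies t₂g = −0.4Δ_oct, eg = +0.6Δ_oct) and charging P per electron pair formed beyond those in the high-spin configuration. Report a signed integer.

High-spin: t₂g⁴ eg², CFSE = -0.4Δ_oct = -5852 cm⁻¹.
For low-spin the configuration is t₂g⁶ eg⁰: orbital energy -2.4 × 14630 = -35112 cm⁻¹, and 2 additional pairs relative to high-spin add 48870 cm⁻¹, giving 13758 cm⁻¹.
Thus E(LS) − E(HS) = 19610 cm⁻¹.

19610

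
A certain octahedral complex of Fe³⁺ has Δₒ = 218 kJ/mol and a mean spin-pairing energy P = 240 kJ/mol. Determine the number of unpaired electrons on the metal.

Group 8 minus oxidation state +3 gives a d⁵ configuration for Fe³⁺.
Δₒ < P, so pairing is avoided: the ground state is high-spin.
Filling d⁵ accordingly: t₂g³ eg².
Unpaired electrons: 5.

5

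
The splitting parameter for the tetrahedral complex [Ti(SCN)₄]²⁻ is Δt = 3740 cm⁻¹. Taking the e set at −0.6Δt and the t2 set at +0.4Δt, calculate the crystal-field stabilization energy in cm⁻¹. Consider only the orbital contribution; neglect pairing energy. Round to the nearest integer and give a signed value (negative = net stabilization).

Each SCN⁻ contributes -1; 4 × (-1) = -4. With overall charge -2, Ti is in the +2 oxidation state.
Ti²⁺: group 4, so d-count = 4 − 2 = 2.
Tetrahedral fields are weak (Δₜ ≈ 4/9 Δₒ), so electrons fill high-spin.
Configuration: e^2 t2^0.
The orbital stabilization is -1.2Δt = -1.2 × 3740 = -4488 cm⁻¹.

-4488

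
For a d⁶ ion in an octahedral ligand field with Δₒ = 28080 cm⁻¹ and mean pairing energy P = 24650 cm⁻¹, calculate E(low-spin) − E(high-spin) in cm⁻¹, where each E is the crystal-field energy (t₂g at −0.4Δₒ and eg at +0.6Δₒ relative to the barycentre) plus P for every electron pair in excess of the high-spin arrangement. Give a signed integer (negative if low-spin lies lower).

High-spin d⁶ fills as t₂g⁴ eg² with CFSE 4(−0.4) + 2(+0.6) = -0.4Δₒ = -11232 cm⁻¹.
Low-spin: t₂g⁶ eg⁰, orbital CFSE = -2.4Δₒ = -67392 cm⁻¹; plus 2 excess pairs × P = +49300 cm⁻¹; total -18092 cm⁻¹.
The difference is -18092 − (-11232) = -6860 cm⁻¹, so low-spin lies lower.

-6860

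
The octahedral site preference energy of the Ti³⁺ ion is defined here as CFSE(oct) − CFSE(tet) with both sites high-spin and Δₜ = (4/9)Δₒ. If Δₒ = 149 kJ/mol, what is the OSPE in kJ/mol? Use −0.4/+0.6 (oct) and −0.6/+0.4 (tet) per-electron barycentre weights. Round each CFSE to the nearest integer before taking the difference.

-20

Ti³⁺: group 4, so d-count = 4 − 3 = 1.
In an octahedral site d¹ (HS) is t₂g¹ eg⁰, giving CFSE(oct) = -0.4Δₒ = -60 kJ/mol.
In a tetrahedral site the filling is e¹ t₂⁰: CFSE(tet) = -0.6Δₜ = -0.6 × (4/9)(149) = -40 kJ/mol.
Subtracting, OSPE = -60 − (-40) = -20 kJ/mol.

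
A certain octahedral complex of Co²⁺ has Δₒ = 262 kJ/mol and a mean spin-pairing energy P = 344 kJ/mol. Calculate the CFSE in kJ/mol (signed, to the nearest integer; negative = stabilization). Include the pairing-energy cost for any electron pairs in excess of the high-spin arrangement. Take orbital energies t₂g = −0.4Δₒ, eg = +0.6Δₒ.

-210

Group 9 minus oxidation state +2 gives a d⁷ configuration for Co²⁺.
Since Δₒ = 262 kJ/mol < P = 344 kJ/mol, the complex adopts the high-spin configuration.
Filling d⁷ accordingly: t₂g⁵ eg².
Orbital CFSE = -0.8Δₒ = -0.8 × 262 = -210 kJ/mol.
High-spin has no excess pairs, so no pairing correction applies.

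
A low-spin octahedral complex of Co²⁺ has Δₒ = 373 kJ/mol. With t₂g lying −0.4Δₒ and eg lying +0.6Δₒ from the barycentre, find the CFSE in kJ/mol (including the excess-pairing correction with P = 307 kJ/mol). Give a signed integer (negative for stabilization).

-364

Co sits in group 9; removing 2 electrons leaves Co²⁺ with 9 − 2 = 7 d electrons.
Configuration: t₂g⁶ eg¹.
The orbital stabilization is -1.8Δₒ = -1.8 × 373 = -671 kJ/mol.
Pairing penalty: 3 pairs vs 2 in the high-spin reference → 1 extra × P = 307 kJ/mol.
Combining: -671 + 307 = -364 kJ/mol.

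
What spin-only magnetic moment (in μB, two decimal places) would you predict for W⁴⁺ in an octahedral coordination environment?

2.83 μB

W⁴⁺: group 6, so d-count = 6 − 4 = 2.
Configuration: t₂g² eg⁰ → 2 unpaired electrons.
μ(spin-only) = √[2(2+2)] = √8 ≈ 2.83 μB.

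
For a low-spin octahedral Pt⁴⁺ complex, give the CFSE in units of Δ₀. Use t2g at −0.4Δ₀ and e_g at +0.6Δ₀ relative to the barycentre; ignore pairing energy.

-2.4 Δ₀

Pt⁴⁺: group 10, so d-count = 10 − 4 = 6.
Configuration: t2g^6 e_g^0.
CFSE = 6(-0.4Δ₀) + 0(0.6Δ₀) = -2.4Δ₀ + 0.0Δ₀ = -2.4Δ₀.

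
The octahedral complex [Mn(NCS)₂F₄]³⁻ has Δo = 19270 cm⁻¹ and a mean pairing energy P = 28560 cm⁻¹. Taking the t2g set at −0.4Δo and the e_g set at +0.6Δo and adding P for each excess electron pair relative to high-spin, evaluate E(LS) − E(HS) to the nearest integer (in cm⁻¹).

9290

Ligand charges: 2×(-1) from NCS⁻ and 4×(-1) from F⁻ sum to -6; with overall charge -3, Mn is +3.
Mn³⁺: group 7, so d-count = 7 − 3 = 4.
In the high-spin limit (t2g^3 e_g^1) the orbital term is -0.6Δo = -11562 cm⁻¹, with no excess pairing.
Low-spin: t2g^4 e_g^0, orbital CFSE = -1.6Δo = -30832 cm⁻¹; plus 1 excess pair × P = +28560 cm⁻¹; total -2272 cm⁻¹.
E(LS) − E(HS) = -2272 − (-11562) = 9290 cm⁻¹.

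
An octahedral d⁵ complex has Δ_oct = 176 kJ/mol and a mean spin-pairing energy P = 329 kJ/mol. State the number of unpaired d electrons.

5

With Δ_oct < P the complex is high-spin.
Filling d⁵ accordingly: t₂g³ eg².
Unpaired electrons: 5.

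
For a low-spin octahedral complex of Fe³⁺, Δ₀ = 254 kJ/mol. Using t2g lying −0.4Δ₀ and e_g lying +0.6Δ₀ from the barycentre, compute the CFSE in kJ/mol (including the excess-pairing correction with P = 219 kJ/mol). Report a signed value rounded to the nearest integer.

Fe³⁺: group 8, so d-count = 8 − 3 = 5.
The d⁵ electrons fill as t2g^5 e_g^0.
The orbital stabilization is -2.0Δ₀ = -2.0 × 254 = -508 kJ/mol.
Pairing penalty: 2 pairs vs 0 in the high-spin reference → 2 extra × P = 438 kJ/mol.
Combining: -508 + 438 = -70 kJ/mol.

-70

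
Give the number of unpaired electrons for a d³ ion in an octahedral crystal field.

3

Configuration: t2g^3 e_g^0, giving 3 unpaired electrons.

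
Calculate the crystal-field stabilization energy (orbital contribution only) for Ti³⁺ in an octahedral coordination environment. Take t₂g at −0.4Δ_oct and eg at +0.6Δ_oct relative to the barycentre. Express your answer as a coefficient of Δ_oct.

Ti sits in group 4; removing 3 electrons leaves Ti³⁺ with 4 − 3 = 1 d electrons.
Configuration: t₂g¹ eg⁰.
CFSE = 1(-0.4Δ_oct) + 0(0.6Δ_oct) = -0.4Δ_oct + 0.0Δ_oct = -0.4Δ_oct.

-0.4 Δ_oct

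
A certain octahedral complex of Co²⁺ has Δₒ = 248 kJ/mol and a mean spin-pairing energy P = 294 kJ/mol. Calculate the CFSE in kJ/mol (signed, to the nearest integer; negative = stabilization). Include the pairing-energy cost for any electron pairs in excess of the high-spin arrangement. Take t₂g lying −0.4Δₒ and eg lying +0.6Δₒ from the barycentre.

-198

Co is in group 9, so Co²⁺ is d⁷ (9 − 2 = 7).
Here Δₒ < P (248 < 294), so the high-spin state is favoured.
Configuration: t₂g⁵ eg².
Orbital CFSE = -0.8Δₒ = -0.8 × 248 = -198 kJ/mol.
High-spin has no excess pairs, so no pairing correction applies.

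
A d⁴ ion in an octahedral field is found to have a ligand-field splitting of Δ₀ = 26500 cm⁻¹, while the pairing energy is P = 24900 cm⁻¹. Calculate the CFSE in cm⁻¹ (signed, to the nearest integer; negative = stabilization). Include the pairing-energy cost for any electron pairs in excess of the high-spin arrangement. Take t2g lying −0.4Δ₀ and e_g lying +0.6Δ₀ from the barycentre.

Δ₀ > P, so pairing is preferred: the ground state is low-spin.
Filling d⁴ accordingly: t2g^4 e_g^0.
Orbital CFSE = -1.6Δ₀ = -1.6 × 26500 = -42400 cm⁻¹.
Excess pairs vs high-spin: 1 − 0 = 1; pairing cost = +24900 cm⁻¹.
Net CFSE = -42400 + 24900 = -17500 cm⁻¹.

-17500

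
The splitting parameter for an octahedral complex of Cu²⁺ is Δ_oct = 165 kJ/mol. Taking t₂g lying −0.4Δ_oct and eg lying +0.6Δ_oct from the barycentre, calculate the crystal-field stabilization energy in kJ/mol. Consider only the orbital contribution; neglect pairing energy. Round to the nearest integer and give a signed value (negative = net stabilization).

Group 11 minus oxidation state +2 gives a d⁹ configuration for Cu²⁺.
The d⁹ electrons fill as t₂g⁶ eg³.
Orbital CFSE = 6(-0.4) + 3(0.6) = -0.6Δ_oct = -0.6 × 165 = -99 kJ/mol.

-99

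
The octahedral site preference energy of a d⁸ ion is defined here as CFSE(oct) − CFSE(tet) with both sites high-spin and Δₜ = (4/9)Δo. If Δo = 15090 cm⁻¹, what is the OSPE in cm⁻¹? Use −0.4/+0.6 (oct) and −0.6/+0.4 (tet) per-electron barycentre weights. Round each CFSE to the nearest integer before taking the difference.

Octahedral (high-spin): t₂g⁶ eg², CFSE = 6(−0.4) + 2(+0.6) = -1.2Δo = -1.2 × 15090 = -18108 cm⁻¹.
Tetrahedral: e⁴ t₂⁴, CFSE = 4(−0.6) + 4(+0.4) = -0.8Δₜ = -0.8 × (4/9) × 15090 = -5365 cm⁻¹.
OSPE = -18108 − (-5365) = -12743 cm⁻¹.

-12743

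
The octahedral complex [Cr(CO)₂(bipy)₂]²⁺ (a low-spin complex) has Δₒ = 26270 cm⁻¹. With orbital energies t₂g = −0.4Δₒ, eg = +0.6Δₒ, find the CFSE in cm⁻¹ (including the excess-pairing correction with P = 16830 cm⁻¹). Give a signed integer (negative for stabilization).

Ligand charges: 2×(+0) from CO and 2×(+0) from bipy sum to +0; with overall charge +2, Cr is +2.
Cr is in group 6, so Cr²⁺ is d⁴ (6 − 2 = 4).
Electron filling gives t₂g⁴ eg⁰.
Orbital CFSE = 4(-0.4) + 0(0.6) = -1.6Δₒ = -1.6 × 26270 = -42032 cm⁻¹.
Pairing penalty: 1 pair vs 0 in the high-spin reference → 1 extra × P = 16830 cm⁻¹.
Overall CFSE = -42032 + 16830 = -25202 cm⁻¹.

-25202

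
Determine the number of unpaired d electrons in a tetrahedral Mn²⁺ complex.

Mn²⁺: group 7, so d-count = 7 − 2 = 5.
Tetrahedral fields are weak (Δₜ ≈ 4/9 Δₒ), so electrons fill high-spin.
Configuration: e² t₂³, giving 5 unpaired electrons.

5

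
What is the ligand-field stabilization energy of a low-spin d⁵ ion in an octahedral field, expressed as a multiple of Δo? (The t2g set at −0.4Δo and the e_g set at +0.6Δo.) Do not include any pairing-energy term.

Configuration: t2g^5 e_g^0.
CFSE = 5(-0.4Δo) + 0(0.6Δo) = -2.0Δo + 0.0Δo = -2.0Δo.

-2.0 Δo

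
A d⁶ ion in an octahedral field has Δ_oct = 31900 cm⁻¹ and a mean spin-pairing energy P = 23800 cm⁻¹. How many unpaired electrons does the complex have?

0

Since Δ_oct = 31900 cm⁻¹ > P = 23800 cm⁻¹, the complex adopts the low-spin configuration.
That gives t2g^6 e_g^0.
Unpaired electrons: 0.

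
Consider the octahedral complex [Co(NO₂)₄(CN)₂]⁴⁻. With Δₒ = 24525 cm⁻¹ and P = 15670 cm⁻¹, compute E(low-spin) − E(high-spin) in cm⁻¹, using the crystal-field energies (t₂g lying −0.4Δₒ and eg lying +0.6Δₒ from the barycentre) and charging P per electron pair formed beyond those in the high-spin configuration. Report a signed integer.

Ligand charges: 4×(-1) from NO₂⁻ and 2×(-1) from CN⁻ sum to -6; with overall charge -4, Co is +2.
Co sits in group 9; removing 2 electrons leaves Co²⁺ with 9 − 2 = 7 d electrons.
In the high-spin limit (t₂g⁵ eg²) the orbital term is -0.8Δₒ = -19620 cm⁻¹, with no excess pairing.
Low-spin: t₂g⁶ eg¹, orbital CFSE = -1.8Δₒ = -44145 cm⁻¹; plus 1 excess pair × P = +15670 cm⁻¹; total -28475 cm⁻¹.
E(LS) − E(HS) = -28475 − (-19620) = -8855 cm⁻¹.

-8855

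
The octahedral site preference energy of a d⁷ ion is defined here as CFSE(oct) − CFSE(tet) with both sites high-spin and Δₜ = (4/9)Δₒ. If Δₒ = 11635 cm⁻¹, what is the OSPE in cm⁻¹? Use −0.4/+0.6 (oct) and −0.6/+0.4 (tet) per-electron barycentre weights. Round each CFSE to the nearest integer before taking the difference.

-3103

Octahedral (high-spin): t₂g⁵ eg², CFSE = 5(−0.4) + 2(+0.6) = -0.8Δₒ = -0.8 × 11635 = -9308 cm⁻¹.
Tetrahedral e⁴ t₂³ gives -1.2Δₜ = -1.2 × (4/9) × 11635 = -6205 cm⁻¹.
OSPE = CFSE(oct) − CFSE(tet) = -9308 − (-6205) = -3103 cm⁻¹.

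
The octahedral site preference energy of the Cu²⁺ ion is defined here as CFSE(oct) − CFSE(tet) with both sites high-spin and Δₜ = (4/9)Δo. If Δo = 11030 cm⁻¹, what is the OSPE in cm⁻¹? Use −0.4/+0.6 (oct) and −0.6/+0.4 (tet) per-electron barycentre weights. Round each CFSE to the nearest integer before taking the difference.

Group 11 minus oxidation state +2 gives a d⁹ configuration for Cu²⁺.
Octahedral (high-spin): t2g^6 e_g^3, CFSE = 6(−0.4) + 3(+0.6) = -0.6Δo = -0.6 × 11030 = -6618 cm⁻¹.
Tetrahedral: e^4 t2^5, CFSE = 4(−0.6) + 5(+0.4) = -0.4Δₜ = -0.4 × (4/9) × 11030 = -1961 cm⁻¹.
OSPE = -6618 − (-1961) = -4657 cm⁻¹.

-4657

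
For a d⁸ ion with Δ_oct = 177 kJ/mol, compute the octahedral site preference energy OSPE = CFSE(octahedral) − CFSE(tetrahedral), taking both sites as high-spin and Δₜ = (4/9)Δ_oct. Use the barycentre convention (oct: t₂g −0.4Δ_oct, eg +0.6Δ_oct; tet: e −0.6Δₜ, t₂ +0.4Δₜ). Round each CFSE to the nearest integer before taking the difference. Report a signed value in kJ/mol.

In an octahedral site d⁸ (HS) is t₂g⁶ eg², giving CFSE(oct) = -1.2Δ_oct = -212 kJ/mol.
Tetrahedral e⁴ t₂⁴ gives -0.8Δₜ = -0.8 × (4/9) × 177 = -63 kJ/mol.
OSPE = CFSE(oct) − CFSE(tet) = -212 − (-63) = -149 kJ/mol.

-149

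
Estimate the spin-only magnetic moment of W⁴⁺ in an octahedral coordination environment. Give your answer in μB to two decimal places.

2.83 μB

W sits in group 6; removing 4 electrons leaves W⁴⁺ with 6 − 4 = 2 d electrons.
For octahedral d² the high- and low-spin configurations coincide.
Configuration: t₂g² eg⁰ → 2 unpaired electrons.
μ(spin-only) = √[2(2+2)] = √8 ≈ 2.83 μB.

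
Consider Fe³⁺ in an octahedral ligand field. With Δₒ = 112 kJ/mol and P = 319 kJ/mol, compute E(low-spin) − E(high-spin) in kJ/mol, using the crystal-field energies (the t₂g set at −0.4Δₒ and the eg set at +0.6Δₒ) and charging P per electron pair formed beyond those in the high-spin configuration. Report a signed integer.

414

Fe sits in group 8; removing 3 electrons leaves Fe³⁺ with 8 − 3 = 5 d electrons.
In the high-spin limit (t₂g³ eg²) the orbital term is 0.0Δₒ = 0 kJ/mol, with no excess pairing.
Low-spin t₂g⁵ eg⁰ gives -2.0Δₒ = -224 kJ/mol, but forming 2 extra pairs costs 2P = 638 kJ/mol, so E(LS) = -224 + 638 = 414 kJ/mol.
E(LS) − E(HS) = 414 − (0) = 414 kJ/mol.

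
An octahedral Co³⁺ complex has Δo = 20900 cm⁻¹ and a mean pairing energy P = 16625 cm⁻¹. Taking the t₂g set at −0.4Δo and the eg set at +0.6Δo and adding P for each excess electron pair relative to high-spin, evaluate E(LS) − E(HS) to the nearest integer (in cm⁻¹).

Co³⁺: group 9, so d-count = 9 − 3 = 6.
High-spin d⁶ fills as t₂g⁴ eg² with CFSE 4(−0.4) + 2(+0.6) = -0.4Δo = -8360 cm⁻¹.
For low-spin the configuration is t₂g⁶ eg⁰: orbital energy -2.4 × 20900 = -50160 cm⁻¹, and 2 additional pairs relative to high-spin add 33250 cm⁻¹, giving -16910 cm⁻¹.
Thus E(LS) − E(HS) = -8550 cm⁻¹.

-8550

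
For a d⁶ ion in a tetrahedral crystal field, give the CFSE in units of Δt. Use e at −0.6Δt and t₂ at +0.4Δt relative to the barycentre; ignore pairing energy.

-0.6 Δt

Tetrahedral fields are weak (Δₜ ≈ 4/9 Δₒ), so electrons fill high-spin.
Configuration: e³ t₂³.
CFSE = 3(-0.6Δt) + 3(0.4Δt) = -1.8Δt + 1.2Δt = -0.6Δt.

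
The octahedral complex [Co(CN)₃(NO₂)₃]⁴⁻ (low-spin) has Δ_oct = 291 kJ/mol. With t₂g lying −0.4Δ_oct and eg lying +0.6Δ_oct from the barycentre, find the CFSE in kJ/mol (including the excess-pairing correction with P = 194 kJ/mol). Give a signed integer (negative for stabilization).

-330

Ligand charges: 3×(-1) from CN⁻ and 3×(-1) from NO₂⁻ sum to -6; with overall charge -4, Co is +2.
Co sits in group 9; removing 2 electrons leaves Co²⁺ with 9 − 2 = 7 d electrons.
The d⁷ electrons fill as t₂g⁶ eg¹.
The orbital stabilization is -1.8Δ_oct = -1.8 × 291 = -524 kJ/mol.
Relative to high-spin t₂g⁵ eg² (2 paired), the low-spin configuration has 1 additional pair, contributing +1 × 194 = +194 kJ/mol.
Combining: -524 + 194 = -330 kJ/mol.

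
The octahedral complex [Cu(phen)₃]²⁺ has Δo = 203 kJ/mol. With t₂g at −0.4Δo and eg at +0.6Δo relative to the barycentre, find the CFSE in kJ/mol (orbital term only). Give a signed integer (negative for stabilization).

-122

phen is neutral, so the +2 overall charge sits on Cu: oxidation state +2.
Cu sits in group 11; removing 2 electrons leaves Cu²⁺ with 11 − 2 = 9 d electrons.
For octahedral d⁹ the high- and low-spin configurations coincide.
Configuration: t₂g⁶ eg³.
Orbital CFSE = 6(-0.4) + 3(0.6) = -0.6Δo = -0.6 × 203 = -122 kJ/mol.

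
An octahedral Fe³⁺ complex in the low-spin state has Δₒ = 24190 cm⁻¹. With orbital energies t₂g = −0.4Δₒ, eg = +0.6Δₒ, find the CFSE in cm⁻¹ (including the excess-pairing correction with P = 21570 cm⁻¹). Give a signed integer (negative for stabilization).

Fe is in group 8, so Fe³⁺ is d⁵ (8 − 3 = 5).
Configuration: t₂g⁵ eg⁰.
The orbital stabilization is -2.0Δₒ = -2.0 × 24190 = -48380 cm⁻¹.
High-spin d⁵ would be t₂g³ eg² with 0 pairs; low-spin has 2, so 2 excess pairs cost +2P = +43140 cm⁻¹.
Combining: -48380 + 43140 = -5240 cm⁻¹.

-5240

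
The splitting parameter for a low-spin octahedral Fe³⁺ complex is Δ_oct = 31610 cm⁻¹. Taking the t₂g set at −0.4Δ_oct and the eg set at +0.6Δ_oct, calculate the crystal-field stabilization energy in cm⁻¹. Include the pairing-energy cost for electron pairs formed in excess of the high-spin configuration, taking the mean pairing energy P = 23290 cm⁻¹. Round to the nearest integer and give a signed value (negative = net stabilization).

-16640

Fe is in group 8, so Fe³⁺ is d⁵ (8 − 3 = 5).
Electron filling gives t₂g⁵ eg⁰.
The orbital stabilization is -2.0Δ_oct = -2.0 × 31610 = -63220 cm⁻¹.
High-spin d⁵ would be t₂g³ eg² with 0 pairs; low-spin has 2, so 2 excess pairs cost +2P = +46580 cm⁻¹.
Overall CFSE = -63220 + 46580 = -16640 cm⁻¹.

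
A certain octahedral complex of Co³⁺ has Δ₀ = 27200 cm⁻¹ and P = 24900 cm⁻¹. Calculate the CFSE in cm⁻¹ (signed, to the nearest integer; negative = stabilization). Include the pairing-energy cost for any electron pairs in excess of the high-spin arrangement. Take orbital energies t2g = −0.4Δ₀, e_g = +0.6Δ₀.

-15480

Co³⁺: group 9, so d-count = 9 − 3 = 6.
Here Δ₀ > P (27200 > 24900), so the low-spin state is favoured.
Filling d⁶ accordingly: t2g^6 e_g^0.
Orbital CFSE = -2.4Δ₀ = -2.4 × 27200 = -65280 cm⁻¹.
Excess pairs vs high-spin: 3 − 1 = 2; pairing cost = +49800 cm⁻¹.
Net CFSE = -65280 + 49800 = -15480 cm⁻¹.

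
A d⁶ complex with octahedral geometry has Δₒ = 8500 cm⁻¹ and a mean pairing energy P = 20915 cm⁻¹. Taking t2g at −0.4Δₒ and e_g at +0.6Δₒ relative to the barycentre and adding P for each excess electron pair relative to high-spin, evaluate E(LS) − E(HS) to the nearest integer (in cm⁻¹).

24830

High-spin d⁶ fills as t2g^4 e_g^2 with CFSE 4(−0.4) + 2(+0.6) = -0.4Δₒ = -3400 cm⁻¹.
Low-spin t2g^6 e_g^0 gives -2.4Δₒ = -20400 cm⁻¹, but forming 2 extra pairs costs 2P = 41830 cm⁻¹, so E(LS) = -20400 + 41830 = 21430 cm⁻¹.
The difference is 21430 − (-3400) = 24830 cm⁻¹, so high-spin lies lower.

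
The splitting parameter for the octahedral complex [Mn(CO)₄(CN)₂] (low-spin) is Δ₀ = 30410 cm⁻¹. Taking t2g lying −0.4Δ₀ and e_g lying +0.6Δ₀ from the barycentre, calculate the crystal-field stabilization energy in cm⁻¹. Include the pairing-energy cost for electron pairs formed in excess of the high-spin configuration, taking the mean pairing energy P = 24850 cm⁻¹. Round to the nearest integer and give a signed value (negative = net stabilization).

Ligand charges: 4×(+0) from CO and 2×(-1) from CN⁻ sum to -2; with overall charge +0, Mn is +2.
Group 7 minus oxidation state +2 gives a d⁵ configuration for Mn²⁺.
Configuration: t2g^5 e_g^0.
The orbital stabilization is -2.0Δ₀ = -2.0 × 30410 = -60820 cm⁻¹.
Relative to high-spin t2g^3 e_g^2 (0 paired), the low-spin configuration has 2 additional pairs, contributing +2 × 24850 = +49700 cm⁻¹.
Net CFSE = -60820 + 49700 = -11120 cm⁻¹.

-11120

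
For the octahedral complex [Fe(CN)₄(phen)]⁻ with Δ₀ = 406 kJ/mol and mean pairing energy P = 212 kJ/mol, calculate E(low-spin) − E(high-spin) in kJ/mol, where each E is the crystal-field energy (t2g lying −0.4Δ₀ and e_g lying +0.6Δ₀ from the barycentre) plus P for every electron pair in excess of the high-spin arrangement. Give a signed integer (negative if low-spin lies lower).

-388

Ligand charges: 4×(-1) from CN⁻ and 1×(+0) from phen sum to -4; with overall charge -1, Fe is +3.
Fe is in group 8, so Fe³⁺ is d⁵ (8 − 3 = 5).
In the high-spin limit (t2g^3 e_g^2) the orbital term is 0.0Δ₀ = 0 kJ/mol, with no excess pairing.
For low-spin the configuration is t2g^5 e_g^0: orbital energy -2.0 × 406 = -812 kJ/mol, and 2 additional pairs relative to high-spin add 424 kJ/mol, giving -388 kJ/mol.
E(LS) − E(HS) = -388 − (0) = -388 kJ/mol.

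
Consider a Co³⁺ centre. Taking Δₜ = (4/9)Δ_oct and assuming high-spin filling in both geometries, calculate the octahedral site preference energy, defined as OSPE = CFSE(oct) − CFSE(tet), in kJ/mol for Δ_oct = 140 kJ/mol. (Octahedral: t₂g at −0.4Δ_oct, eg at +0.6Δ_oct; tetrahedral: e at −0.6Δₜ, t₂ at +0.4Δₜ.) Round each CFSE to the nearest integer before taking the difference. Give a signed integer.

-19

Co is in group 9, so Co³⁺ is d⁶ (9 − 3 = 6).
Octahedral high-spin t₂g⁴ eg²: CFSE = -0.4 × 140 = -56 kJ/mol.
Tetrahedral e³ t₂³ gives -0.6Δₜ = -0.6 × (4/9) × 140 = -37 kJ/mol.
OSPE = CFSE(oct) − CFSE(tet) = -56 − (-37) = -19 kJ/mol.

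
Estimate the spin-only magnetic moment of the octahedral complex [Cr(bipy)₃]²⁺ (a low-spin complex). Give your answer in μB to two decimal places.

bipy is neutral, so the +2 overall charge sits on Cr: oxidation state +2.
Cr sits in group 6; removing 2 electrons leaves Cr²⁺ with 6 − 2 = 4 d electrons.
Configuration: t₂g⁴ eg⁰ → 2 unpaired electrons.
μ(spin-only) = √[2(2+2)] = √8 ≈ 2.83 μB.

2.83 μB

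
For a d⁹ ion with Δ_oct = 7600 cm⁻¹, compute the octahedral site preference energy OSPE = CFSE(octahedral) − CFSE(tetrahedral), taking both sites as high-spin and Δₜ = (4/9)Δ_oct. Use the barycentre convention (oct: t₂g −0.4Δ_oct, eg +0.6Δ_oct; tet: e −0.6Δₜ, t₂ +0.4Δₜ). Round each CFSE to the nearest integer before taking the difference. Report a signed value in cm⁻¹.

-3209

Octahedral (high-spin): t₂g⁶ eg³, CFSE = 6(−0.4) + 3(+0.6) = -0.6Δ_oct = -0.6 × 7600 = -4560 cm⁻¹.
Tetrahedral e⁴ t₂⁵ gives -0.4Δₜ = -0.4 × (4/9) × 7600 = -1351 cm⁻¹.
Subtracting, OSPE = -4560 − (-1351) = -3209 cm⁻¹.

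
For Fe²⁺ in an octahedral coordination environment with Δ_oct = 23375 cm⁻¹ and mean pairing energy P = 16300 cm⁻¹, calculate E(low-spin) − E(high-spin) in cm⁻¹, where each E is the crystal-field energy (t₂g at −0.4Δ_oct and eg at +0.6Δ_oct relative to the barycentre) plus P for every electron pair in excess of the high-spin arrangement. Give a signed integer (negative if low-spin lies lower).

-14150

Group 8 minus oxidation state +2 gives a d⁶ configuration for Fe²⁺.
High-spin: t₂g⁴ eg², CFSE = -0.4Δ_oct = -9350 cm⁻¹.
Low-spin t₂g⁶ eg⁰ gives -2.4Δ_oct = -56100 cm⁻¹, but forming 2 extra pairs costs 2P = 32600 cm⁻¹, so E(LS) = -56100 + 32600 = -23500 cm⁻¹.
Thus E(LS) − E(HS) = -14150 cm⁻¹.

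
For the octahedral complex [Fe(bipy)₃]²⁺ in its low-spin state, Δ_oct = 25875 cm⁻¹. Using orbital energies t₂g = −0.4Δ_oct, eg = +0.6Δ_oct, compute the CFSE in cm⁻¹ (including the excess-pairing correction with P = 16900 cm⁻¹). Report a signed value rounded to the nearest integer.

bipy is neutral, so the +2 overall charge sits on Fe: oxidation state +2.
Fe is in group 8, so Fe²⁺ is d⁶ (8 − 2 = 6).
The d⁶ electrons fill as t₂g⁶ eg⁰.
The orbital stabilization is -2.4Δ_oct = -2.4 × 25875 = -62100 cm⁻¹.
Relative to high-spin t₂g⁴ eg² (1 paired), the low-spin configuration has 2 additional pairs, contributing +2 × 16900 = +33800 cm⁻¹.
Combining: -62100 + 33800 = -28300 cm⁻¹.

-28300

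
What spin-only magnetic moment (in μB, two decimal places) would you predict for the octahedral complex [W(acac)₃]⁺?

Each acac⁻ contributes -1; 3 × (-1) = -3. With overall charge +1, W is in the +4 oxidation state.
Group 6 minus oxidation state +4 gives a d² configuration for W⁴⁺.
Configuration: t2g^2 e_g^0 → 2 unpaired electrons.
μ(spin-only) = √[2(2+2)] = √8 ≈ 2.83 μB.

2.83 μB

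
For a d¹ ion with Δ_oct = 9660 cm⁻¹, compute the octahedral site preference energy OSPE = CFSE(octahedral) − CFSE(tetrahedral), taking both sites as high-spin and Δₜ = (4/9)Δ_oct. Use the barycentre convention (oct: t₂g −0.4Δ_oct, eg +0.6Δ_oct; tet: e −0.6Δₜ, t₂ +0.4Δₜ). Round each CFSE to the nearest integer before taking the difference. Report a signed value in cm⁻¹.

-1288

In an octahedral site d¹ (HS) is t2g^1 e_g^0, giving CFSE(oct) = -0.4Δ_oct = -3864 cm⁻¹.
Tetrahedral e^1 t2^0 gives -0.6Δₜ = -0.6 × (4/9) × 9660 = -2576 cm⁻¹.
OSPE = CFSE(oct) − CFSE(tet) = -3864 − (-2576) = -1288 cm⁻¹.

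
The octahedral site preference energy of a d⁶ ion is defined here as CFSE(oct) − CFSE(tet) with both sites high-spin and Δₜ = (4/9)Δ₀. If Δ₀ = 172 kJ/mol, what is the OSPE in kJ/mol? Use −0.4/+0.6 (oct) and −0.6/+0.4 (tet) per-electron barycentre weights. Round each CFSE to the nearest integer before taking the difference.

Octahedral high-spin t₂g⁴ eg²: CFSE = -0.4 × 172 = -69 kJ/mol.
In a tetrahedral site the filling is e³ t₂³: CFSE(tet) = -0.6Δₜ = -0.6 × (4/9)(172) = -46 kJ/mol.
OSPE = -69 − (-46) = -23 kJ/mol.

-23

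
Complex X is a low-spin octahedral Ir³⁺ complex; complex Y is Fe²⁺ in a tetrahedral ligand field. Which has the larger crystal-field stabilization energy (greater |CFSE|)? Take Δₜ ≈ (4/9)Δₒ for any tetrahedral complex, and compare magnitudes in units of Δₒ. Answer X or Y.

X: Ir³⁺: group 9, so d-count = 9 − 3 = 6; t₂g⁶ eg⁰, CFSE = -2.4Δₒ.
Y: Fe²⁺: group 8, so d-count = 8 − 2 = 6; With tetrahedral geometry the complex is necessarily high-spin; e³ t₂³, CFSE = -0.6Δₜ ≈ -0.27Δₒ.
So X has the larger |CFSE|.

X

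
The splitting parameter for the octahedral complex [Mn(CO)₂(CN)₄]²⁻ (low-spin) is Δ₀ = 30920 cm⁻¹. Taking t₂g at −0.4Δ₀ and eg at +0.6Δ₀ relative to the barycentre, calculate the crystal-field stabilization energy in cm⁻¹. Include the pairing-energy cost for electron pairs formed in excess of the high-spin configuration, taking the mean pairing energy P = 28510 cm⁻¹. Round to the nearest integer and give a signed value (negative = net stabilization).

-4820

Ligand charges: 2×(+0) from CO and 4×(-1) from CN⁻ sum to -4; with overall charge -2, Mn is +2.
Mn is in group 7, so Mn²⁺ is d⁵ (7 − 2 = 5).
Configuration: t₂g⁵ eg⁰.
The orbital stabilization is -2.0Δ₀ = -2.0 × 30920 = -61840 cm⁻¹.
High-spin d⁵ would be t₂g³ eg² with 0 pairs; low-spin has 2, so 2 excess pairs cost +2P = +57020 cm⁻¹.
Net CFSE = -61840 + 57020 = -4820 cm⁻¹.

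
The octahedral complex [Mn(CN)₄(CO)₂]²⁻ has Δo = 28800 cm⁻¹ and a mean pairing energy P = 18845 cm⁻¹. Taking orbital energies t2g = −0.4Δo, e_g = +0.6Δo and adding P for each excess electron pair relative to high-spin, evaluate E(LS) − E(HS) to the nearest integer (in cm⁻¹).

-19910

Ligand charges: 4×(-1) from CN⁻ and 2×(+0) from CO sum to -4; with overall charge -2, Mn is +2.
Mn sits in group 7; removing 2 electrons leaves Mn²⁺ with 7 − 2 = 5 d electrons.
In the high-spin limit (t2g^3 e_g^2) the orbital term is 0.0Δo = 0 cm⁻¹, with no excess pairing.
Low-spin: t2g^5 e_g^0, orbital CFSE = -2.0Δo = -57600 cm⁻¹; plus 2 excess pairs × P = +37690 cm⁻¹; total -19910 cm⁻¹.
The difference is -19910 − (0) = -19910 cm⁻¹, so low-spin lies lower.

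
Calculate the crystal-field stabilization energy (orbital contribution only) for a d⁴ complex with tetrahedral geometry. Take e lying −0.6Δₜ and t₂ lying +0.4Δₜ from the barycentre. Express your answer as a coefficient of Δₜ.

Tetrahedral splitting is small, so the complex is high-spin.
Configuration: e² t₂².
CFSE = 2(-0.6Δₜ) + 2(0.4Δₜ) = -1.2Δₜ + 0.8Δₜ = -0.4Δₜ.

-0.4 Δₜ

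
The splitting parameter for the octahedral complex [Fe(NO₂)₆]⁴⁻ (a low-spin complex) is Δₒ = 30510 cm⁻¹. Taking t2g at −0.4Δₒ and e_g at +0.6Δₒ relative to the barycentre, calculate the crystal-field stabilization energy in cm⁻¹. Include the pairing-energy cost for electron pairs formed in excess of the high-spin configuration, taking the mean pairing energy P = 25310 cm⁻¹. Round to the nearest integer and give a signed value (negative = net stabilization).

Each NO₂⁻ contributes -1; 6 × (-1) = -6. With overall charge -4, Fe is in the +2 oxidation state.
Group 8 minus oxidation state +2 gives a d⁶ configuration for Fe²⁺.
Configuration: t2g^6 e_g^0.
Orbital CFSE = 6(-0.4) + 0(0.6) = -2.4Δₒ = -2.4 × 30510 = -73224 cm⁻¹.
Relative to high-spin t2g^4 e_g^2 (1 paired), the low-spin configuration has 2 additional pairs, contributing +2 × 25310 = +50620 cm⁻¹.
Combining: -73224 + 50620 = -22604 cm⁻¹.

-22604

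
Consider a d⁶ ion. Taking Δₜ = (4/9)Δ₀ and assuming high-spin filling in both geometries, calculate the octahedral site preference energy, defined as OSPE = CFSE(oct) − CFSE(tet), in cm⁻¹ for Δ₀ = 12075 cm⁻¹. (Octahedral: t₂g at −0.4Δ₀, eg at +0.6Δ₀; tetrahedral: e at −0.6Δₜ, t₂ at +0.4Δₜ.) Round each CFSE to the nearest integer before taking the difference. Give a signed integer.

Octahedral (high-spin): t₂g⁴ eg², CFSE = 4(−0.4) + 2(+0.6) = -0.4Δ₀ = -0.4 × 12075 = -4830 cm⁻¹.
Tetrahedral e³ t₂³ gives -0.6Δₜ = -0.6 × (4/9) × 12075 = -3220 cm⁻¹.
OSPE = CFSE(oct) − CFSE(tet) = -4830 − (-3220) = -1610 cm⁻¹.

-1610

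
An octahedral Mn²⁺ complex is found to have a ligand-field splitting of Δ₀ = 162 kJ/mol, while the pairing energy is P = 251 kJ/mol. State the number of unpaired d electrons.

Mn²⁺: group 7, so d-count = 7 − 2 = 5.
Since Δ₀ = 162 kJ/mol < P = 251 kJ/mol, the complex adopts the high-spin configuration.
That gives t2g^3 e_g^2.
Unpaired electrons: 5.

5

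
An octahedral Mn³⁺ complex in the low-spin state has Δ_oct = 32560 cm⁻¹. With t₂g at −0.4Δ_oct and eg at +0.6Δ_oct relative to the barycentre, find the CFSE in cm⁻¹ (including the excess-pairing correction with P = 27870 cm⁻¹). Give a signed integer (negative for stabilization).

-24226

Mn is in group 7, so Mn³⁺ is d⁴ (7 − 3 = 4).
Electron filling gives t₂g⁴ eg⁰.
Orbital CFSE = 4(-0.4) + 0(0.6) = -1.6Δ_oct = -1.6 × 32560 = -52096 cm⁻¹.
High-spin d⁴ would be t₂g³ eg¹ with 0 pairs; low-spin has 1, so 1 excess pair costs +1P = +27870 cm⁻¹.
Overall CFSE = -52096 + 27870 = -24226 cm⁻¹.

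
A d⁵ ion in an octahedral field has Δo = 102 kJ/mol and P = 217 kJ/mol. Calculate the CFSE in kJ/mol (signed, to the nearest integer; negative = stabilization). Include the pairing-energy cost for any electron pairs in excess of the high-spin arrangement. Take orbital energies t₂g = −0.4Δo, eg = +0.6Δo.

Since Δo = 102 kJ/mol < P = 217 kJ/mol, the complex adopts the high-spin configuration.
Filling d⁵ accordingly: t₂g³ eg².
Orbital CFSE = 0.0Δo = 0.0 × 102 = 0 kJ/mol.
High-spin has no excess pairs, so no pairing correction applies.

0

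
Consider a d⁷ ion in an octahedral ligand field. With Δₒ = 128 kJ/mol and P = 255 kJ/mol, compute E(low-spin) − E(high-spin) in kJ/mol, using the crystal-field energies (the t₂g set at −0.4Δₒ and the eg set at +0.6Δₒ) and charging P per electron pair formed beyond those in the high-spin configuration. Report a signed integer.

127

High-spin d⁷ fills as t₂g⁵ eg² with CFSE 5(−0.4) + 2(+0.6) = -0.8Δₒ = -102 kJ/mol.
Low-spin t₂g⁶ eg¹ gives -1.8Δₒ = -230 kJ/mol, but forming 1 extra pair costs 1P = 255 kJ/mol, so E(LS) = -230 + 255 = 25 kJ/mol.
E(LS) − E(HS) = 25 − (-102) = 127 kJ/mol.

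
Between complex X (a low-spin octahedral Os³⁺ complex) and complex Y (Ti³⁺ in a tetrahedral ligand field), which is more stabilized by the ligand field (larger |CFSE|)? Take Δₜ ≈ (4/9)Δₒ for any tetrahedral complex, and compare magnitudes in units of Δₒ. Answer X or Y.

X

X: Os sits in group 8; removing 3 electrons leaves Os³⁺ with 8 − 3 = 5 d electrons; t2g^5 e_g^0, CFSE = -2.0Δₒ.
Y: Ti sits in group 4; removing 3 electrons leaves Ti³⁺ with 4 − 3 = 1 d electrons; With tetrahedral geometry the complex is necessarily high-spin; e¹ t₂⁰, CFSE = -0.6Δₜ ≈ -0.27Δₒ.
So X has the larger |CFSE|.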